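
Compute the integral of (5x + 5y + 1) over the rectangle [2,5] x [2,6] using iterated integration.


By Fubini, integrate in x first, then y.
Step 1: Fix y, integrate over x in [2,5]:
  integral(5x + 5y + 1, x=2..5)
  = 5*(5^2 - 2^2)/2 + (5y + 1)*(5 - 2)
  = 52.5 + (5y + 1)*3
  = 52.5 + 15y + 3
  = 55.5 + 15y
Step 2: Integrate over y in [2,6]:
  integral(55.5 + 15y, y=2..6)
  = 55.5*4 + 15*(6^2 - 2^2)/2
  = 222 + 240
  = 462


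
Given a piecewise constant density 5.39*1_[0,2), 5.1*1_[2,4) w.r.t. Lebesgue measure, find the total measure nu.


Integrate each piece of the Radon-Nikodym derivative:
Step 1: integral_0^2 5.39 dx = 5.39*(2-0) = 5.39*2 = 10.78
Step 2: integral_2^4 5.1 dx = 5.1*(4-2) = 5.1*2 = 10.2
Total: 10.78 + 10.2 = 20.98


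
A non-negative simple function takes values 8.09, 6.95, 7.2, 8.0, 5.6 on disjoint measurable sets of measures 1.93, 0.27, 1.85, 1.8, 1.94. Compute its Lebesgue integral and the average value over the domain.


Step 1: Integral = sum(value_i * measure_i)
= 8.09*1.93 + 6.95*0.27 + 7.2*1.85 + 8.0*1.8 + 5.6*1.94
= 15.6137 + 1.8765 + 13.32 + 14.4 + 10.864
= 56.0742
Step 2: Total measure of domain = 1.93 + 0.27 + 1.85 + 1.8 + 1.94 = 7.79
Step 3: Average value = 56.0742 / 7.79 = 7.198228


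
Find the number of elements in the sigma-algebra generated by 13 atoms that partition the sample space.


Each element of the sigma-algebra is a union of some subset of the 13 atoms.
The number of such subsets is 2^13 = 8192.


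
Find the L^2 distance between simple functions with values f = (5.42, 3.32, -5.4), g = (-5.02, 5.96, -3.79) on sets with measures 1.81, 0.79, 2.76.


Step 1: Compute differences f_i - g_i:
  5.42 - -5.02 = 10.44
  3.32 - 5.96 = -2.64
  -5.4 - -3.79 = -1.61
Step 2: Compute |diff|^2 * measure for each set:
  |10.44|^2 * 1.81 = 108.9936 * 1.81 = 197.278416
  |-2.64|^2 * 0.79 = 6.9696 * 0.79 = 5.505984
  |-1.61|^2 * 2.76 = 2.5921 * 2.76 = 7.154196
Step 3: Sum = 209.938596
Step 4: ||f-g||_2 = (209.938596)^(1/2) = 14.489258


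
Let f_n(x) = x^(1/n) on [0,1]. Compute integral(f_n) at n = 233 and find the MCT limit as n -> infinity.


At n = 233: f_233(x) = x^(1/233).
Step 1: integral(x^(1/233), 0, 1) = [x^(1/233+1) / (1/233+1)] from 0 to 1
     = 1 / (1/233 + 1) = 1 / ((233+1)/233) = 233/(233+1)
     = 233/234 = 0.995726
Step 2: As n -> infinity, f_n(x) = x^(1/n) -> 1 for x in (0,1], and f_n is increasing in n.
By MCT, lim_n integral(f_n) = integral(lim_n f_n) = integral(1, 0, 1) = 1.
Step 3: Verify convergence: 233/234 = 0.995726 -> 1


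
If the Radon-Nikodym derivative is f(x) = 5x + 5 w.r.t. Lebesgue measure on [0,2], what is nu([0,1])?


nu(A) = integral_A (dnu/dmu) dmu = integral_0^1 (5x + 5) dx
Step 1: Antiderivative F(x) = (5/2)x^2 + 5x
Step 2: F(1) = (5/2)*1^2 + 5*1 = 2.5 + 5 = 7.5
Step 3: F(0) = (5/2)*0^2 + 5*0 = 0.0 + 0 = 0.0
Step 4: nu([0,1]) = F(1) - F(0) = 7.5 - 0.0 = 7.5


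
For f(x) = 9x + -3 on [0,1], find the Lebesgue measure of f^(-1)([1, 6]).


f^(-1)([1, 6]) = {x : 1 <= 9x + -3 <= 6}
Solving: (1 - -3)/9 <= x <= (6 - -3)/9
= [0.444444, 1]
Intersecting with [0,1]: [0.444444, 1]
Measure = 1 - 0.444444 = 0.555556


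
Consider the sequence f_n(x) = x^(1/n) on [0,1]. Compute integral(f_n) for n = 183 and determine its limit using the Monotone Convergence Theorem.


At n = 183: f_183(x) = x^(1/183).
Step 1: integral(x^(1/183), 0, 1) = [x^(1/183+1) / (1/183+1)] from 0 to 1
     = 1 / (1/183 + 1) = 1 / ((183+1)/183) = 183/(183+1)
     = 183/184 = 0.994565
Step 2: As n -> infinity, f_n(x) = x^(1/n) -> 1 for x in (0,1], and f_n is increasing in n.
By MCT, lim_n integral(f_n) = integral(lim_n f_n) = integral(1, 0, 1) = 1.
Step 3: Verify convergence: 183/184 = 0.994565 -> 1


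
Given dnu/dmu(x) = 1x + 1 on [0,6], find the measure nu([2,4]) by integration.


nu(A) = integral_A (dnu/dmu) dmu = integral_2^4 (1x + 1) dx
Step 1: Antiderivative F(x) = (1/2)x^2 + 1x
Step 2: F(4) = (1/2)*4^2 + 1*4 = 8 + 4 = 12
Step 3: F(2) = (1/2)*2^2 + 1*2 = 2 + 2 = 4
Step 4: nu([2,4]) = F(4) - F(2) = 12 - 4 = 8


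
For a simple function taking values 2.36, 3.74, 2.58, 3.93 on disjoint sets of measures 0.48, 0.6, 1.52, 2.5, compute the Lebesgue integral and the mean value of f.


Step 1: Integral = sum(value_i * measure_i)
= 2.36*0.48 + 3.74*0.6 + 2.58*1.52 + 3.93*2.5
= 1.1328 + 2.244 + 3.9216 + 9.825
= 17.1234
Step 2: Total measure of domain = 0.48 + 0.6 + 1.52 + 2.5 = 5.1
Step 3: Average value = 17.1234 / 5.1 = 3.357529


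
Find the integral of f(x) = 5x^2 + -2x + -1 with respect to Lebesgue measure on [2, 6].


The Lebesgue integral of a Riemann-integrable function agrees with the Riemann integral.
Antiderivative F(x) = (5/3)x^3 + (-2/2)x^2 + -1x
F(6) = (5/3)*6^3 + (-2/2)*6^2 + -1*6
     = (5/3)*216 + (-2/2)*36 + -1*6
     = 360 + -36 + -6
     = 318
F(2) = 7.333333
Integral = F(6) - F(2) = 318 - 7.333333 = 310.666667


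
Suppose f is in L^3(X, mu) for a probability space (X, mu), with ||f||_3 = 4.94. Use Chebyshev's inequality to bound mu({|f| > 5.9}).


Chebyshev/Markov inequality: mu(|f| > eps) <= (||f||_p / eps)^p
Step 1: ||f||_3 / eps = 4.94 / 5.9 = 0.837288
Step 2: Raise to power p = 3:
  (0.837288)^3 = 0.586982
Step 3: Therefore mu(|f| > 5.9) <= 0.586982


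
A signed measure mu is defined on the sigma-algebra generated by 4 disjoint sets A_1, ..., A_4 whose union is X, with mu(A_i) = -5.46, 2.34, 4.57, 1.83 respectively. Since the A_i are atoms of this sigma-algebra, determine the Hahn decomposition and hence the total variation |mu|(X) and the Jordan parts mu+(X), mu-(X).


Step 1: Every measurable set is a union of atoms (the cells / points), so a Hahn decomposition is
  obtained by grouping atoms by sign: P = union of atoms with mu > 0, N = union of the remaining atoms.
  Atoms in P (indices): 2, 3, 4;  atoms in N (indices): 1
  Positive values: 2.34, 4.57, 1.83
  Negative values: -5.46
Step 2: mu+(X) = mu(P) = sum of positive atom values = 8.74
Step 3: mu-(X) = -mu(N) = sum of |negative atom values| = 5.46
Step 4: |mu|(X) = mu+(X) + mu-(X) = 8.74 + 5.46 = 14.2


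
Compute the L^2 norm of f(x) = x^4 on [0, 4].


Step 1: ||f||_2 = (integral_0^4 |x^4|^2 dx)^(1/2)
     = (integral_0^4 x^8 dx)^(1/2)
Step 2: integral_0^4 x^8 dx = [x^9/(9)] from 0 to 4 = 4^9/9
     = 262144/9 = 29127.111111
Step 3: ||f||_2 = (29127.111111)^(1/2) = 170.666667


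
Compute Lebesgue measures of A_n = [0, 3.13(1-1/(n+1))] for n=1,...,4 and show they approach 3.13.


By continuity of measure from below: if A_n increases to A, then m(A_n) -> m(A).
Here A = [0, 3.13], so m(A) = 3.13
Step 1: a_1 = 3.13*(1 - 1/2) = 1.565, m(A_1) = 1.565
Step 2: a_2 = 3.13*(1 - 1/3) = 2.0867, m(A_2) = 2.0867
Step 3: a_3 = 3.13*(1 - 1/4) = 2.3475, m(A_3) = 2.3475
Step 4: a_4 = 3.13*(1 - 1/5) = 2.504, m(A_4) = 2.504
Limit: m(A_n) -> m([0,3.13]) = 3.13


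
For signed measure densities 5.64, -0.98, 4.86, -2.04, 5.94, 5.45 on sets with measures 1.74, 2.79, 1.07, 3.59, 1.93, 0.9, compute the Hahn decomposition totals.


Step 1: Compute signed measure on each set:
  Set 1: 5.64 * 1.74 = 9.8136
  Set 2: -0.98 * 2.79 = -2.7342
  Set 3: 4.86 * 1.07 = 5.2002
  Set 4: -2.04 * 3.59 = -7.3236
  Set 5: 5.94 * 1.93 = 11.4642
  Set 6: 5.45 * 0.9 = 4.905
Step 2: Total signed measure = (9.8136) + (-2.7342) + (5.2002) + (-7.3236) + (11.4642) + (4.905)
     = 21.3252
Step 3: Positive part mu+(X) = sum of positive contributions = 31.383
Step 4: Negative part mu-(X) = |sum of negative contributions| = 10.0578


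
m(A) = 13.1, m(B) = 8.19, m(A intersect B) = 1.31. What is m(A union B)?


By inclusion-exclusion: m(A u B) = m(A) + m(B) - m(A n B)
= 13.1 + 8.19 - 1.31
= 19.98


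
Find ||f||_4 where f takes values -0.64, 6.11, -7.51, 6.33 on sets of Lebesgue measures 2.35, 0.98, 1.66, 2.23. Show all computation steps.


Step 1: Compute |f_i|^4 for each value:
  |-0.64|^4 = 0.167772
  |6.11|^4 = 1393.68569
  |-7.51|^4 = 3180.97128
  |6.33|^4 = 1605.516747
Step 2: Multiply by measures and sum:
  0.167772 * 2.35 = 0.394265
  1393.68569 * 0.98 = 1365.811977
  3180.97128 * 1.66 = 5280.412325
  1605.516747 * 2.23 = 3580.302346
Sum = 0.394265 + 1365.811977 + 5280.412325 + 3580.302346 = 10226.920912
Step 3: Take the p-th root:
||f||_4 = (10226.920912)^(1/4) = 10.056254


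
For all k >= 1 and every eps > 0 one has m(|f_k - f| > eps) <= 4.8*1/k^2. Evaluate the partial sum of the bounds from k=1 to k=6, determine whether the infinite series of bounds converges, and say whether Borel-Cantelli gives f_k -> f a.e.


Step 1: List the terms 4.8*1/k^2 for k = 1 to 6:
  k=1: 4.8
  k=2: 1.2
  k=3: 0.533333
  k=4: 0.3
  k=5: 0.192
  k=6: 0.133333
Step 2: Partial sum = 4.8 + 1.2 + 0.533333 + 0.3 + 0.192 + 0.133333
     = 7.158667
Step 3: The full series sum_(k>=1) 4.8*1/k^2 converges (p-series with p = 2 > 1; a constant multiple of a convergent series converges).
Step 4: Fix eps > 0. Since sum_k m(|f_k - f| > eps) < infinity, the Borel-Cantelli lemma gives
        m(limsup_k {|f_k - f| > eps}) = 0, i.e. for a.e. x, |f_k(x) - f(x)| <= eps for all large k.
        Applying this with eps = 1/j for j = 1, 2, ... and intersecting the countably many full-measure sets,
        for a.e. x we get limsup_k |f_k(x) - f(x)| <= 1/j for every j, hence f_k -> f almost everywhere.
Conclusion: series converges; Borel-Cantelli yields f_k -> f a.e.


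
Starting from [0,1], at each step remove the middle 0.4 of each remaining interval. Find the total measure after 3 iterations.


Step 1: At each step, fraction remaining = 1 - 0.4 = 0.6
Step 2: After 3 steps, measure = (0.6)^3
Step 3: Computing the power step by step:
  After step 1: 0.6
  After step 2: 0.36
  After step 3: 0.216
Result = 0.216


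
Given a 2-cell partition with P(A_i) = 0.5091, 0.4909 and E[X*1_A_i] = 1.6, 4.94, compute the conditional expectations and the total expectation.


For each cell A_i: E[X|A_i] = E[X*1_A_i] / P(A_i)
Step 1: E[X|A_1] = 1.6 / 0.5091 = 3.142801
Step 2: E[X|A_2] = 4.94 / 0.4909 = 10.063149
Verification: E[X] = sum E[X*1_A_i] = 1.6 + 4.94 = 6.54


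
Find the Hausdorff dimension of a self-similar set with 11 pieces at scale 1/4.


For a self-similar set with N copies scaled by 1/r:
dim_H = log(N)/log(r) = log(11)/log(4)
= 2.397895/1.386294
= 1.729716


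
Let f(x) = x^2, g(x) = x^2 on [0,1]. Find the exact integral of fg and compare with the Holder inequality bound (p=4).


Step 1: Exact integral of f*g = integral(x^4, 0, 1) = 1/5
     = 0.2
Step 2: Holder bound with p=4, q=1.333333:
  ||f||_p = (integral x^8 dx)^(1/4) = (1/9)^(1/4) = 0.57735
  ||g||_q = (integral x^2.666667 dx)^(1/1.333333) = (1/3.666667)^(1/1.333333) = 0.377395
Step 3: Holder bound = ||f||_p * ||g||_q = 0.57735 * 0.377395 = 0.217889
Verification: 0.2 <= 0.217889 (Holder holds)


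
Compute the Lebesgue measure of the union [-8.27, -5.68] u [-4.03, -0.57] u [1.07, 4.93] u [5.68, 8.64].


For pairwise disjoint intervals, m(union) = sum of lengths.
= (-5.68 - -8.27) + (-0.57 - -4.03) + (4.93 - 1.07) + (8.64 - 5.68)
= 2.59 + 3.46 + 3.86 + 2.96
= 12.87


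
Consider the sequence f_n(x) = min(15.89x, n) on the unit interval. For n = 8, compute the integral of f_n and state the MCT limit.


f(x) = 15.89x on [0,1]; f_n(x) = min(15.89x, n). At n = 8:
Step 1: f(x) reaches 8 at x = 8/15.89 = 0.503461
Step 2: integral(f_8) = integral(15.89x, 0, 0.503461) + integral(8, 0.503461, 1)
       = 15.89*0.503461^2/2 + 8*(1 - 0.503461)
       = 2.013845 + 3.97231
       = 5.986155
Step 3: As n -> infinity, f_n increases to f, so by MCT integral(f_n) -> integral(f) = 15.89/2 = 7.945.
Convergence: integral(f_8) = 5.986155 -> 7.945 as n -> infinity


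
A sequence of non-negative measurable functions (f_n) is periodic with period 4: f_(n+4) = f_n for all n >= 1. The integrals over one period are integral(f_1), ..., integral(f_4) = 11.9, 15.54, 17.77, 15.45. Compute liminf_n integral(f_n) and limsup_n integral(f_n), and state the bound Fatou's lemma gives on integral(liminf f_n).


The sequence (integral(f_n)) is periodic with period 4, repeating the values 11.9, 15.54, 17.77, 15.45 indefinitely.
Step 1: For a periodic sequence, every tail (a_m, a_(m+1), ...) contains all 4 period values infinitely often.
Step 2: Hence inf of every tail = min of the period values = min(11.9, 15.54, 17.77, 15.45) = 11.9.
        liminf_n integral(f_n) = sup over m of (inf of tail from m) = 11.9.
Step 3: Similarly sup of every tail = max of the period values = 17.77.
        limsup_n integral(f_n) = 17.77.
Step 4: Fatou's lemma: integral(liminf_n f_n) <= liminf_n integral(f_n) = 11.9.
        So the integral of the pointwise liminf is at most 11.9.


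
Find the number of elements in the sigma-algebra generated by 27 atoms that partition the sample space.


Each element of the sigma-algebra is a union of some subset of the 27 atoms.
The number of such subsets is 2^27 = 134217728.


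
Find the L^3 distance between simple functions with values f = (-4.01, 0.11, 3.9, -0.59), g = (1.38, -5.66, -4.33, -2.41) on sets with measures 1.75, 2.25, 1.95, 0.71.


Step 1: Compute differences f_i - g_i:
  -4.01 - 1.38 = -5.39
  0.11 - -5.66 = 5.77
  3.9 - -4.33 = 8.23
  -0.59 - -2.41 = 1.82
Step 2: Compute |diff|^3 * measure for each set:
  |-5.39|^3 * 1.75 = 156.590819 * 1.75 = 274.033933
  |5.77|^3 * 2.25 = 192.100033 * 2.25 = 432.225074
  |8.23|^3 * 1.95 = 557.441767 * 1.95 = 1087.011446
  |1.82|^3 * 0.71 = 6.028568 * 0.71 = 4.280283
Step 3: Sum = 1797.550736
Step 4: ||f-g||_3 = (1797.550736)^(1/3) = 12.158884


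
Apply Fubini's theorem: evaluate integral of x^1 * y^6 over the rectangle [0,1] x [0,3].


By Fubini's theorem, the double integral factors as a product of single integrals:
Step 1: integral_0^1 x^1 dx = [x^2/2] from 0 to 1
     = 1^2/2 = 0.5
Step 2: integral_0^3 y^6 dy = [y^7/7] from 0 to 3
     = 3^7/7 = 312.428571
Step 3: Double integral = 0.5 * 312.428571 = 156.214286


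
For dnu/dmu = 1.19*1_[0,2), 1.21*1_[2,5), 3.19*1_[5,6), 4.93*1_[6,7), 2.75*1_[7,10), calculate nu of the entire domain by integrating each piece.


Integrate each piece of the Radon-Nikodym derivative:
Step 1: integral_0^2 1.19 dx = 1.19*(2-0) = 1.19*2 = 2.38
Step 2: integral_2^5 1.21 dx = 1.21*(5-2) = 1.21*3 = 3.63
Step 3: integral_5^6 3.19 dx = 3.19*(6-5) = 3.19*1 = 3.19
Step 4: integral_6^7 4.93 dx = 4.93*(7-6) = 4.93*1 = 4.93
Step 5: integral_7^10 2.75 dx = 2.75*(10-7) = 2.75*3 = 8.25
Total: 2.38 + 3.63 + 3.19 + 4.93 + 8.25 = 22.38


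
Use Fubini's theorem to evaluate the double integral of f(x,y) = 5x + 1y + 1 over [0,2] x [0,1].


By Fubini, integrate in x first, then y.
Step 1: Fix y, integrate over x in [0,2]:
  integral(5x + 1y + 1, x=0..2)
  = 5*(2^2 - 0^2)/2 + (1y + 1)*(2 - 0)
  = 10 + (1y + 1)*2
  = 10 + 2y + 2
  = 12 + 2y
Step 2: Integrate over y in [0,1]:
  integral(12 + 2y, y=0..1)
  = 12*1 + 2*(1^2 - 0^2)/2
  = 12 + 1
  = 13


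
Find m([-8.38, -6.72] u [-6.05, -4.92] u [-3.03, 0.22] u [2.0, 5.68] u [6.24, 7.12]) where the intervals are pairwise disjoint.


For pairwise disjoint intervals, m(union) = sum of lengths.
= (-6.72 - -8.38) + (-4.92 - -6.05) + (0.22 - -3.03) + (5.68 - 2.0) + (7.12 - 6.24)
= 1.66 + 1.13 + 3.25 + 3.68 + 0.88
= 10.6


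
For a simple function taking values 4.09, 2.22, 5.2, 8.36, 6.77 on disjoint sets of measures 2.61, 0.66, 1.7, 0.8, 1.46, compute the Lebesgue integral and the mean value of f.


Step 1: Integral = sum(value_i * measure_i)
= 4.09*2.61 + 2.22*0.66 + 5.2*1.7 + 8.36*0.8 + 6.77*1.46
= 10.6749 + 1.4652 + 8.84 + 6.688 + 9.8842
= 37.5523
Step 2: Total measure of domain = 2.61 + 0.66 + 1.7 + 0.8 + 1.46 = 7.23
Step 3: Average value = 37.5523 / 7.23 = 5.193956


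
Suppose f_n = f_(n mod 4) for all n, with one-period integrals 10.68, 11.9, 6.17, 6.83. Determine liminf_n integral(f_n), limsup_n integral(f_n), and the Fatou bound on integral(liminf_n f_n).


The sequence (integral(f_n)) is periodic with period 4, repeating the values 10.68, 11.9, 6.17, 6.83 indefinitely.
Step 1: For a periodic sequence, every tail (a_m, a_(m+1), ...) contains all 4 period values infinitely often.
Step 2: Hence inf of every tail = min of the period values = min(10.68, 11.9, 6.17, 6.83) = 6.17.
        liminf_n integral(f_n) = sup over m of (inf of tail from m) = 6.17.
Step 3: Similarly sup of every tail = max of the period values = 11.9.
        limsup_n integral(f_n) = 11.9.
Step 4: Fatou's lemma: integral(liminf_n f_n) <= liminf_n integral(f_n) = 6.17.
        So the integral of the pointwise liminf is at most 6.17.


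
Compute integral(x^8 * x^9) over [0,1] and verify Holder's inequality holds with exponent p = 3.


Step 1: Exact integral of f*g = integral(x^17, 0, 1) = 1/18
     = 0.055556
Step 2: Holder bound with p=3, q=1.5:
  ||f||_p = (integral x^24 dx)^(1/3) = (1/25)^(1/3) = 0.341995
  ||g||_q = (integral x^13.5 dx)^(1/1.5) = (1/14.5)^(1/1.5) = 0.168172
Step 3: Holder bound = ||f||_p * ||g||_q = 0.341995 * 0.168172 = 0.057514
Verification: 0.055556 <= 0.057514 (Holder holds)


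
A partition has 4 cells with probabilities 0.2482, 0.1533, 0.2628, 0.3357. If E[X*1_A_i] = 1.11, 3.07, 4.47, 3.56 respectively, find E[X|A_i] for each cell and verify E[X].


For each cell A_i: E[X|A_i] = E[X*1_A_i] / P(A_i)
Step 1: E[X|A_1] = 1.11 / 0.2482 = 4.4722
Step 2: E[X|A_2] = 3.07 / 0.1533 = 20.026093
Step 3: E[X|A_3] = 4.47 / 0.2628 = 17.009132
Step 4: E[X|A_4] = 3.56 / 0.3357 = 10.604707
Verification: E[X] = sum E[X*1_A_i] = 1.11 + 3.07 + 4.47 + 3.56 = 12.21


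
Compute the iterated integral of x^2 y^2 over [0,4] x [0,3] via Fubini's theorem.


By Fubini's theorem, the double integral factors as a product of single integrals:
Step 1: integral_0^4 x^2 dx = [x^3/3] from 0 to 4
     = 4^3/3 = 21.333333
Step 2: integral_0^3 y^2 dy = [y^3/3] from 0 to 3
     = 3^3/3 = 9
Step 3: Double integral = 21.333333 * 9 = 192


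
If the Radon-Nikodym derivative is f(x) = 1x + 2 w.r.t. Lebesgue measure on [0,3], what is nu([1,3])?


nu(A) = integral_A (dnu/dmu) dmu = integral_1^3 (1x + 2) dx
Step 1: Antiderivative F(x) = (1/2)x^2 + 2x
Step 2: F(3) = (1/2)*3^2 + 2*3 = 4.5 + 6 = 10.5
Step 3: F(1) = (1/2)*1^2 + 2*1 = 0.5 + 2 = 2.5
Step 4: nu([1,3]) = F(3) - F(1) = 10.5 - 2.5 = 8


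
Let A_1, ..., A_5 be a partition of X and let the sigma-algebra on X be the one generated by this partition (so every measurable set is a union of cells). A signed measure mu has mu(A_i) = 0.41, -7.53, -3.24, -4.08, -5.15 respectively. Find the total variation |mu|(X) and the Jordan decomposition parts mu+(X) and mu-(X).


Step 1: Every measurable set is a union of atoms (the cells / points), so a Hahn decomposition is
  obtained by grouping atoms by sign: P = union of atoms with mu > 0, N = union of the remaining atoms.
  Atoms in P (indices): 1;  atoms in N (indices): 2, 3, 4, 5
  Positive values: 0.41
  Negative values: -7.53, -3.24, -4.08, -5.15
Step 2: mu+(X) = mu(P) = sum of positive atom values = 0.41
Step 3: mu-(X) = -mu(N) = sum of |negative atom values| = 20
Step 4: |mu|(X) = mu+(X) + mu-(X) = 0.41 + 20 = 20.41


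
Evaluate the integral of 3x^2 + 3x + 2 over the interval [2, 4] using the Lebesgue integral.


The Lebesgue integral of a Riemann-integrable function agrees with the Riemann integral.
Antiderivative F(x) = (3/3)x^3 + (3/2)x^2 + 2x
F(4) = (3/3)*4^3 + (3/2)*4^2 + 2*4
     = (3/3)*64 + (3/2)*16 + 2*4
     = 64 + 24 + 8
     = 96
F(2) = 18
Integral = F(4) - F(2) = 96 - 18 = 78


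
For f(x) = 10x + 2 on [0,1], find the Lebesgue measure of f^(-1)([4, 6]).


f^(-1)([4, 6]) = {x : 4 <= 10x + 2 <= 6}
Solving: (4 - 2)/10 <= x <= (6 - 2)/10
= [0.2, 0.4]
Intersecting with [0,1]: [0.2, 0.4]
Measure = 0.4 - 0.2 = 0.2


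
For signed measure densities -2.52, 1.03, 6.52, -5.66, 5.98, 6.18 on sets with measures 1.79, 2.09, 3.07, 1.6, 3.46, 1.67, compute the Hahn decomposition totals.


Step 1: Compute signed measure on each set:
  Set 1: -2.52 * 1.79 = -4.5108
  Set 2: 1.03 * 2.09 = 2.1527
  Set 3: 6.52 * 3.07 = 20.0164
  Set 4: -5.66 * 1.6 = -9.056
  Set 5: 5.98 * 3.46 = 20.6908
  Set 6: 6.18 * 1.67 = 10.3206
Step 2: Total signed measure = (-4.5108) + (2.1527) + (20.0164) + (-9.056) + (20.6908) + (10.3206)
     = 39.6137
Step 3: Positive part mu+(X) = sum of positive contributions = 53.1805
Step 4: Negative part mu-(X) = |sum of negative contributions| = 13.5668


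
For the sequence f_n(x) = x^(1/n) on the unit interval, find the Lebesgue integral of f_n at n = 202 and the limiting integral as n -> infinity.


At n = 202: f_202(x) = x^(1/202).
Step 1: integral(x^(1/202), 0, 1) = [x^(1/202+1) / (1/202+1)] from 0 to 1
     = 1 / (1/202 + 1) = 1 / ((202+1)/202) = 202/(202+1)
     = 202/203 = 0.995074
Step 2: As n -> infinity, f_n(x) = x^(1/n) -> 1 for x in (0,1], and f_n is increasing in n.
By MCT, lim_n integral(f_n) = integral(lim_n f_n) = integral(1, 0, 1) = 1.
Step 3: Verify convergence: 202/203 = 0.995074 -> 1


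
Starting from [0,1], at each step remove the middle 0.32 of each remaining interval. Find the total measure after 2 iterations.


Step 1: At each step, fraction remaining = 1 - 0.32 = 0.68
Step 2: After 2 steps, measure = (0.68)^2
Step 3: Computing the power step by step:
  After step 1: 0.68
  After step 2: 0.4624
Result = 0.4624


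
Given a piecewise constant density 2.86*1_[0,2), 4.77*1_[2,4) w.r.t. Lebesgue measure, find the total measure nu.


Integrate each piece of the Radon-Nikodym derivative:
Step 1: integral_0^2 2.86 dx = 2.86*(2-0) = 2.86*2 = 5.72
Step 2: integral_2^4 4.77 dx = 4.77*(4-2) = 4.77*2 = 9.54
Total: 5.72 + 9.54 = 15.26


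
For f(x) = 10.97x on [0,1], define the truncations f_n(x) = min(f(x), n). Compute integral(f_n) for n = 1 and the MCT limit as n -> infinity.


f(x) = 10.97x on [0,1]; f_n(x) = min(10.97x, n). At n = 1:
Step 1: f(x) reaches 1 at x = 1/10.97 = 0.091158
Step 2: integral(f_1) = integral(10.97x, 0, 0.091158) + integral(1, 0.091158, 1)
       = 10.97*0.091158^2/2 + 1*(1 - 0.091158)
       = 0.045579 + 0.908842
       = 0.954421
Step 3: As n -> infinity, f_n increases to f, so by MCT integral(f_n) -> integral(f) = 10.97/2 = 5.485.
Convergence: integral(f_1) = 0.954421 -> 5.485 as n -> infinity


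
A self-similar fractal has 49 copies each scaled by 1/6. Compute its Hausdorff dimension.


For a self-similar set with N copies scaled by 1/r:
dim_H = log(N)/log(r) = log(49)/log(6)
= 3.89182/1.791759
= 2.172066


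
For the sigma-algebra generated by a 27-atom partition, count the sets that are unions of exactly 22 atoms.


Each element of F is a union of some subset of the 27 atoms.
Elements that are unions of exactly 22 atoms correspond to 22-element subsets of the 27 atoms.
Count = C(27, 22) = 27! / (22! * 5!) = 80730.


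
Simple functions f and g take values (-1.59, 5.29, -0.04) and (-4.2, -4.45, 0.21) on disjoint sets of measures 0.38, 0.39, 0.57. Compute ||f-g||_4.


Step 1: Compute differences f_i - g_i:
  -1.59 - -4.2 = 2.61
  5.29 - -4.45 = 9.74
  -0.04 - 0.21 = -0.25
Step 2: Compute |diff|^4 * measure for each set:
  |2.61|^4 * 0.38 = 46.404706 * 0.38 = 17.633788
  |9.74|^4 * 0.39 = 8999.86153 * 0.39 = 3509.945997
  |-0.25|^4 * 0.57 = 0.003906 * 0.57 = 0.002227
Step 3: Sum = 3527.582012
Step 4: ||f-g||_4 = (3527.582012)^(1/4) = 7.706715


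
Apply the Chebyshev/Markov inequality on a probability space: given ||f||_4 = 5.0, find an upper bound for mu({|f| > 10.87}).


Chebyshev/Markov inequality: mu(|f| > eps) <= (||f||_p / eps)^p
Step 1: ||f||_4 / eps = 5.0 / 10.87 = 0.459982
Step 2: Raise to power p = 4:
  (0.459982)^4 = 0.044767
Step 3: Therefore mu(|f| > 10.87) <= 0.044767


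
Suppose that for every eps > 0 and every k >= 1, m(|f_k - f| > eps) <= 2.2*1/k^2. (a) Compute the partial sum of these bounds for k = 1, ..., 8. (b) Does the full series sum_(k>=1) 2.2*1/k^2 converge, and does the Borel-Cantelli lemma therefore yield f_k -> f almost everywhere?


Step 1: List the terms 2.2*1/k^2 for k = 1 to 8:
  k=1: 2.2
  k=2: 0.55
  k=3: 0.244444
  k=4: 0.1375
  k=5: 0.088
  k=6: 0.061111
  k=7: 0.044898
  k=8: 0.034375
Step 2: Partial sum = 2.2 + 0.55 + 0.244444 + 0.1375 + 0.088 + 0.061111 + 0.044898 + 0.034375
     = 3.360329
Step 3: The full series sum_(k>=1) 2.2*1/k^2 converges (p-series with p = 2 > 1; a constant multiple of a convergent series converges).
Step 4: Fix eps > 0. Since sum_k m(|f_k - f| > eps) < infinity, the Borel-Cantelli lemma gives
        m(limsup_k {|f_k - f| > eps}) = 0, i.e. for a.e. x, |f_k(x) - f(x)| <= eps for all large k.
        Applying this with eps = 1/j for j = 1, 2, ... and intersecting the countably many full-measure sets,
        for a.e. x we get limsup_k |f_k(x) - f(x)| <= 1/j for every j, hence f_k -> f almost everywhere.
Conclusion: series converges; Borel-Cantelli yields f_k -> f a.e.


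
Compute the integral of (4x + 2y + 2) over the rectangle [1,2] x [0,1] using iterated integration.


By Fubini, integrate in x first, then y.
Step 1: Fix y, integrate over x in [1,2]:
  integral(4x + 2y + 2, x=1..2)
  = 4*(2^2 - 1^2)/2 + (2y + 2)*(2 - 1)
  = 6 + (2y + 2)*1
  = 6 + 2y + 2
  = 8 + 2y
Step 2: Integrate over y in [0,1]:
  integral(8 + 2y, y=0..1)
  = 8*1 + 2*(1^2 - 0^2)/2
  = 8 + 1
  = 9


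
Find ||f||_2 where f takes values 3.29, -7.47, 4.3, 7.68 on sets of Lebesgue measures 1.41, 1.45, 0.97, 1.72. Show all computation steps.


Step 1: Compute |f_i|^2 for each value:
  |3.29|^2 = 10.8241
  |-7.47|^2 = 55.8009
  |4.3|^2 = 18.49
  |7.68|^2 = 58.9824
Step 2: Multiply by measures and sum:
  10.8241 * 1.41 = 15.261981
  55.8009 * 1.45 = 80.911305
  18.49 * 0.97 = 17.9353
  58.9824 * 1.72 = 101.449728
Sum = 15.261981 + 80.911305 + 17.9353 + 101.449728 = 215.558314
Step 3: Take the p-th root:
||f||_2 = (215.558314)^(1/2) = 14.681904


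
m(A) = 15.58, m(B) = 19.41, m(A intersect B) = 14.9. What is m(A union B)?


By inclusion-exclusion: m(A u B) = m(A) + m(B) - m(A n B)
= 15.58 + 19.41 - 14.9
= 20.09


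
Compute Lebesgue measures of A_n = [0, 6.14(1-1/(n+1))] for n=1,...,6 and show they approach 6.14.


By continuity of measure from below: if A_n increases to A, then m(A_n) -> m(A).
Here A = [0, 6.14], so m(A) = 6.14
Step 1: a_1 = 6.14*(1 - 1/2) = 3.07, m(A_1) = 3.07
Step 2: a_2 = 6.14*(1 - 1/3) = 4.0933, m(A_2) = 4.0933
Step 3: a_3 = 6.14*(1 - 1/4) = 4.605, m(A_3) = 4.605
Step 4: a_4 = 6.14*(1 - 1/5) = 4.912, m(A_4) = 4.912
Step 5: a_5 = 6.14*(1 - 1/6) = 5.1167, m(A_5) = 5.1167
Step 6: a_6 = 6.14*(1 - 1/7) = 5.2629, m(A_6) = 5.2629
Limit: m(A_n) -> m([0,6.14]) = 6.14


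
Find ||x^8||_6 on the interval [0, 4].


Step 1: ||f||_6 = (integral_0^4 |x^8|^6 dx)^(1/6)
     = (integral_0^4 x^48 dx)^(1/6)
Step 2: integral_0^4 x^48 dx = [x^49/(49)] from 0 to 4 = 4^49/49
     = 316912650057057350374175801344/49 = 6.467605e+27
Step 3: ||f||_6 = (6.467605e+27)^(1/6) = 43164.221834


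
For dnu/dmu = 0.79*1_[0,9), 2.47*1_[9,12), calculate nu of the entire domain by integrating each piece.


Integrate each piece of the Radon-Nikodym derivative:
Step 1: integral_0^9 0.79 dx = 0.79*(9-0) = 0.79*9 = 7.11
Step 2: integral_9^12 2.47 dx = 2.47*(12-9) = 2.47*3 = 7.41
Total: 7.11 + 7.41 = 14.52


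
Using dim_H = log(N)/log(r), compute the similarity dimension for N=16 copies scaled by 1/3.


For a self-similar set with N copies scaled by 1/r:
dim_H = log(N)/log(r) = log(16)/log(3)
= 2.772589/1.098612
= 2.523719


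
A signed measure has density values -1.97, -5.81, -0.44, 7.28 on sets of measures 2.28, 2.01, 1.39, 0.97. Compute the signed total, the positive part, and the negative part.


Step 1: Compute signed measure on each set:
  Set 1: -1.97 * 2.28 = -4.4916
  Set 2: -5.81 * 2.01 = -11.6781
  Set 3: -0.44 * 1.39 = -0.6116
  Set 4: 7.28 * 0.97 = 7.0616
Step 2: Total signed measure = (-4.4916) + (-11.6781) + (-0.6116) + (7.0616)
     = -9.7197
Step 3: Positive part mu+(X) = sum of positive contributions = 7.0616
Step 4: Negative part mu-(X) = |sum of negative contributions| = 16.7813


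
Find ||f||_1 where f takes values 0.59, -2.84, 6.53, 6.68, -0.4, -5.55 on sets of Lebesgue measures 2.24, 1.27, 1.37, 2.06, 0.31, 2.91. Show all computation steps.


Step 1: Compute |f_i|^1 for each value:
  |0.59|^1 = 0.59
  |-2.84|^1 = 2.84
  |6.53|^1 = 6.53
  |6.68|^1 = 6.68
  |-0.4|^1 = 0.4
  |-5.55|^1 = 5.55
Step 2: Multiply by measures and sum:
  0.59 * 2.24 = 1.3216
  2.84 * 1.27 = 3.6068
  6.53 * 1.37 = 8.9461
  6.68 * 2.06 = 13.7608
  0.4 * 0.31 = 0.124
  5.55 * 2.91 = 16.1505
Sum = 1.3216 + 3.6068 + 8.9461 + 13.7608 + 0.124 + 16.1505 = 43.9098
Step 3: Take the p-th root:
||f||_1 = (43.9098)^(1/1) = 43.9098


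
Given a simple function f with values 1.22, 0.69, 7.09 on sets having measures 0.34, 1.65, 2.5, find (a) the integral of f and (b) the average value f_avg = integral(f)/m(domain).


Step 1: Integral = sum(value_i * measure_i)
= 1.22*0.34 + 0.69*1.65 + 7.09*2.5
= 0.4148 + 1.1385 + 17.725
= 19.2783
Step 2: Total measure of domain = 0.34 + 1.65 + 2.5 = 4.49
Step 3: Average value = 19.2783 / 4.49 = 4.293608


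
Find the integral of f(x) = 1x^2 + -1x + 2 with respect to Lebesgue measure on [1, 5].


The Lebesgue integral of a Riemann-integrable function agrees with the Riemann integral.
Antiderivative F(x) = (1/3)x^3 + (-1/2)x^2 + 2x
F(5) = (1/3)*5^3 + (-1/2)*5^2 + 2*5
     = (1/3)*125 + (-1/2)*25 + 2*5
     = 41.666667 + -12.5 + 10
     = 39.166667
F(1) = 1.833333
Integral = F(5) - F(1) = 39.166667 - 1.833333 = 37.333333


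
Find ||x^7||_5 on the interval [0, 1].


Step 1: ||f||_5 = (integral_0^1 |x^7|^5 dx)^(1/5)
     = (integral_0^1 x^35 dx)^(1/5)
Step 2: integral_0^1 x^35 dx = [x^36/(36)] from 0 to 1 = 1^36/36
     = 1/36 = 0.027778
Step 3: ||f||_5 = (0.027778)^(1/5) = 0.488359


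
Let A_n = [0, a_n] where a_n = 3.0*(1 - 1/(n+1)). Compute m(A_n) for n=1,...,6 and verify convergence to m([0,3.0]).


By continuity of measure from below: if A_n increases to A, then m(A_n) -> m(A).
Here A = [0, 3.0], so m(A) = 3
Step 1: a_1 = 3.0*(1 - 1/2) = 1.5, m(A_1) = 1.5
Step 2: a_2 = 3.0*(1 - 1/3) = 2, m(A_2) = 2
Step 3: a_3 = 3.0*(1 - 1/4) = 2.25, m(A_3) = 2.25
Step 4: a_4 = 3.0*(1 - 1/5) = 2.4, m(A_4) = 2.4
Step 5: a_5 = 3.0*(1 - 1/6) = 2.5, m(A_5) = 2.5
Step 6: a_6 = 3.0*(1 - 1/7) = 2.5714, m(A_6) = 2.5714
Limit: m(A_n) -> m([0,3.0]) = 3


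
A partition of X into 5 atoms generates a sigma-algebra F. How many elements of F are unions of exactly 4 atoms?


Each element of F is a union of some subset of the 5 atoms.
Elements that are unions of exactly 4 atoms correspond to 4-element subsets of the 5 atoms.
Count = C(5, 4) = 5! / (4! * 1!) = 5.


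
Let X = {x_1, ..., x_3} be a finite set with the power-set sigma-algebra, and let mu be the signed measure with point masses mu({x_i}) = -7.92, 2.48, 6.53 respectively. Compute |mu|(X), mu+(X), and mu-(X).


Step 1: Every measurable set is a union of atoms (the cells / points), so a Hahn decomposition is
  obtained by grouping atoms by sign: P = union of atoms with mu > 0, N = union of the remaining atoms.
  Atoms in P (indices): 2, 3;  atoms in N (indices): 1
  Positive values: 2.48, 6.53
  Negative values: -7.92
Step 2: mu+(X) = mu(P) = sum of positive atom values = 9.01
Step 3: mu-(X) = -mu(N) = sum of |negative atom values| = 7.92
Step 4: |mu|(X) = mu+(X) + mu-(X) = 9.01 + 7.92 = 16.93


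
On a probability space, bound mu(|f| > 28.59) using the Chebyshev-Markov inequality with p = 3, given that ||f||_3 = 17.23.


Chebyshev/Markov inequality: mu(|f| > eps) <= (||f||_p / eps)^p
Step 1: ||f||_3 / eps = 17.23 / 28.59 = 0.602658
Step 2: Raise to power p = 3:
  (0.602658)^3 = 0.218884
Step 3: Therefore mu(|f| > 28.59) <= 0.218884


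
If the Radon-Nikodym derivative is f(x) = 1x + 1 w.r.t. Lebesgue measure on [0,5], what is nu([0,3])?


nu(A) = integral_A (dnu/dmu) dmu = integral_0^3 (1x + 1) dx
Step 1: Antiderivative F(x) = (1/2)x^2 + 1x
Step 2: F(3) = (1/2)*3^2 + 1*3 = 4.5 + 3 = 7.5
Step 3: F(0) = (1/2)*0^2 + 1*0 = 0.0 + 0 = 0.0
Step 4: nu([0,3]) = F(3) - F(0) = 7.5 - 0.0 = 7.5


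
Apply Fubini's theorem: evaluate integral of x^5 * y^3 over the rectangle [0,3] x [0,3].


By Fubini's theorem, the double integral factors as a product of single integrals:
Step 1: integral_0^3 x^5 dx = [x^6/6] from 0 to 3
     = 3^6/6 = 121.5
Step 2: integral_0^3 y^3 dy = [y^4/4] from 0 to 3
     = 3^4/4 = 20.25
Step 3: Double integral = 121.5 * 20.25 = 2460.375


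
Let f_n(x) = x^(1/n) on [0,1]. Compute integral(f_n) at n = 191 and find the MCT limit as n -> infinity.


At n = 191: f_191(x) = x^(1/191).
Step 1: integral(x^(1/191), 0, 1) = [x^(1/191+1) / (1/191+1)] from 0 to 1
     = 1 / (1/191 + 1) = 1 / ((191+1)/191) = 191/(191+1)
     = 191/192 = 0.994792
Step 2: As n -> infinity, f_n(x) = x^(1/n) -> 1 for x in (0,1], and f_n is increasing in n.
By MCT, lim_n integral(f_n) = integral(lim_n f_n) = integral(1, 0, 1) = 1.
Step 3: Verify convergence: 191/192 = 0.994792 -> 1


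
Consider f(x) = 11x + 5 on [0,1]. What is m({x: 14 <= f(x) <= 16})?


f^(-1)([14, 16]) = {x : 14 <= 11x + 5 <= 16}
Solving: (14 - 5)/11 <= x <= (16 - 5)/11
= [0.818182, 1]
Intersecting with [0,1]: [0.818182, 1]
Measure = 1 - 0.818182 = 0.181818


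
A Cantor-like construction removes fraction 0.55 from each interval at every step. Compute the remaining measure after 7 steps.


Step 1: At each step, fraction remaining = 1 - 0.55 = 0.45
Step 2: After 7 steps, measure = (0.45)^7
Result = 0.003737


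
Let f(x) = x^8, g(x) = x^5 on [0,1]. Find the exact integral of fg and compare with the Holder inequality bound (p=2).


Step 1: Exact integral of f*g = integral(x^13, 0, 1) = 1/14
     = 0.071429
Step 2: Holder bound with p=2, q=2:
  ||f||_p = (integral x^16 dx)^(1/2) = (1/17)^(1/2) = 0.242536
  ||g||_q = (integral x^10 dx)^(1/2) = (1/11)^(1/2) = 0.301511
Step 3: Holder bound = ||f||_p * ||g||_q = 0.242536 * 0.301511 = 0.073127
Verification: 0.071429 <= 0.073127 (Holder holds)


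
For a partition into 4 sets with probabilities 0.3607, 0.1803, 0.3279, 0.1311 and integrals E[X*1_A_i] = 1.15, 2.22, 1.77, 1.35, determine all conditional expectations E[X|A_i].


For each cell A_i: E[X|A_i] = E[X*1_A_i] / P(A_i)
Step 1: E[X|A_1] = 1.15 / 0.3607 = 3.188245
Step 2: E[X|A_2] = 2.22 / 0.1803 = 12.312812
Step 3: E[X|A_3] = 1.77 / 0.3279 = 5.397987
Step 4: E[X|A_4] = 1.35 / 0.1311 = 10.297483
Verification: E[X] = sum E[X*1_A_i] = 1.15 + 2.22 + 1.77 + 1.35 = 6.49


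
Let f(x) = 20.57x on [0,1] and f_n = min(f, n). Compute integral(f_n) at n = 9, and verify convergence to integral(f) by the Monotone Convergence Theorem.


f(x) = 20.57x on [0,1]; f_n(x) = min(20.57x, n). At n = 9:
Step 1: f(x) reaches 9 at x = 9/20.57 = 0.43753
Step 2: integral(f_9) = integral(20.57x, 0, 0.43753) + integral(9, 0.43753, 1)
       = 20.57*0.43753^2/2 + 9*(1 - 0.43753)
       = 1.968887 + 5.062227
       = 7.031113
Step 3: As n -> infinity, f_n increases to f, so by MCT integral(f_n) -> integral(f) = 20.57/2 = 10.285.
Convergence: integral(f_9) = 7.031113 -> 10.285 as n -> infinity


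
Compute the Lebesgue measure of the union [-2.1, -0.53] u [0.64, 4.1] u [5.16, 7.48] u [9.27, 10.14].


For pairwise disjoint intervals, m(union) = sum of lengths.
= (-0.53 - -2.1) + (4.1 - 0.64) + (7.48 - 5.16) + (10.14 - 9.27)
= 1.57 + 3.46 + 2.32 + 0.87
= 8.22


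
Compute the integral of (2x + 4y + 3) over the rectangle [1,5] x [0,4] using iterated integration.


By Fubini, integrate in x first, then y.
Step 1: Fix y, integrate over x in [1,5]:
  integral(2x + 4y + 3, x=1..5)
  = 2*(5^2 - 1^2)/2 + (4y + 3)*(5 - 1)
  = 24 + (4y + 3)*4
  = 24 + 16y + 12
  = 36 + 16y
Step 2: Integrate over y in [0,4]:
  integral(36 + 16y, y=0..4)
  = 36*4 + 16*(4^2 - 0^2)/2
  = 144 + 128
  = 272


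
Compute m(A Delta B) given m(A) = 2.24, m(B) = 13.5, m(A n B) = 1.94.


m(A Delta B) = m(A) + m(B) - 2*m(A n B)
= 2.24 + 13.5 - 2*1.94
= 2.24 + 13.5 - 3.88
= 11.86


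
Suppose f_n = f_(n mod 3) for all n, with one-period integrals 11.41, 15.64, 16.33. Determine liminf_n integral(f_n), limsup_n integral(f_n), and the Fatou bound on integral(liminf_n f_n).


The sequence (integral(f_n)) is periodic with period 3, repeating the values 11.41, 15.64, 16.33 indefinitely.
Step 1: For a periodic sequence, every tail (a_m, a_(m+1), ...) contains all 3 period values infinitely often.
Step 2: Hence inf of every tail = min of the period values = min(11.41, 15.64, 16.33) = 11.41.
        liminf_n integral(f_n) = sup over m of (inf of tail from m) = 11.41.
Step 3: Similarly sup of every tail = max of the period values = 16.33.
        limsup_n integral(f_n) = 16.33.
Step 4: Fatou's lemma: integral(liminf_n f_n) <= liminf_n integral(f_n) = 11.41.
        So the integral of the pointwise liminf is at most 11.41.


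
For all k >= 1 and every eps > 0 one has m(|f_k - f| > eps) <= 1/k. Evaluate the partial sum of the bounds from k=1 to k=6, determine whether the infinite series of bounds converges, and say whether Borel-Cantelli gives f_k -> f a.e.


Step 1: List the terms 1/k for k = 1 to 6:
  k=1: 1
  k=2: 0.5
  k=3: 0.333333
  k=4: 0.25
  k=5: 0.2
  k=6: 0.166667
Step 2: Partial sum = 1 + 0.5 + 0.333333 + 0.25 + 0.2 + 0.166667
     = 2.45
Step 3: The full series sum_(k>=1) 1/k diverges (harmonic series, p = 1; a nonzero constant multiple of a divergent series diverges).
Step 4: The (first) Borel-Cantelli lemma requires a summable sequence of measures, so it does not apply here;
        from this bound alone no conclusion about a.e. convergence can be drawn (convergence in measure still
        gives an a.e.-convergent subsequence, but not a.e. convergence of the whole sequence).
Conclusion: series diverges; Borel-Cantelli is inconclusive about a.e. convergence of f_k.


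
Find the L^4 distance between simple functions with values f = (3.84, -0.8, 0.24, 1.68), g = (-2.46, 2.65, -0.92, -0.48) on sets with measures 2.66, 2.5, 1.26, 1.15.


Step 1: Compute differences f_i - g_i:
  3.84 - -2.46 = 6.3
  -0.8 - 2.65 = -3.45
  0.24 - -0.92 = 1.16
  1.68 - -0.48 = 2.16
Step 2: Compute |diff|^4 * measure for each set:
  |6.3|^4 * 2.66 = 1575.2961 * 2.66 = 4190.287626
  |-3.45|^4 * 2.5 = 141.669506 * 2.5 = 354.173766
  |1.16|^4 * 1.26 = 1.810639 * 1.26 = 2.281406
  |2.16|^4 * 1.15 = 21.767823 * 1.15 = 25.032997
Step 3: Sum = 4571.775794
Step 4: ||f-g||_4 = (4571.775794)^(1/4) = 8.222828


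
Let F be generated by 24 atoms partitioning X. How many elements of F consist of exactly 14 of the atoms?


Each element of F is a union of some subset of the 24 atoms.
Elements that are unions of exactly 14 atoms correspond to 14-element subsets of the 24 atoms.
Count = C(24, 14) = 24! / (14! * 10!) = 1961256.


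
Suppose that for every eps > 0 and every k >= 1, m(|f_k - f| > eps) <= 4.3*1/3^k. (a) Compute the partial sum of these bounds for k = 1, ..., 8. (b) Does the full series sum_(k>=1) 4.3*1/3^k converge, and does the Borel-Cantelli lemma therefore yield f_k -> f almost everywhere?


Step 1: List the terms 4.3*1/3^k for k = 1 to 8:
  k=1: 1.433333
  k=2: 0.477778
  k=3: 0.159259
  k=4: 0.053086
  k=5: 0.017695
  k=6: 0.005898
  k=7: 0.001966
  k=8: 6.553879e-04
Step 2: Partial sum = 1.433333 + 0.477778 + 0.159259 + 0.053086 + 0.017695 + 0.005898 + 0.001966 + 6.553879e-04
     = 2.149672
Step 3: The full series sum_(k>=1) 4.3*1/3^k converges (geometric series with ratio 1/3 < 1; a constant multiple of a convergent series converges).
Step 4: Fix eps > 0. Since sum_k m(|f_k - f| > eps) < infinity, the Borel-Cantelli lemma gives
        m(limsup_k {|f_k - f| > eps}) = 0, i.e. for a.e. x, |f_k(x) - f(x)| <= eps for all large k.
        Applying this with eps = 1/j for j = 1, 2, ... and intersecting the countably many full-measure sets,
        for a.e. x we get limsup_k |f_k(x) - f(x)| <= 1/j for every j, hence f_k -> f almost everywhere.
Conclusion: series converges; Borel-Cantelli yields f_k -> f a.e.


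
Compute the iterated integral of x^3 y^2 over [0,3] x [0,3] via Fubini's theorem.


By Fubini's theorem, the double integral factors as a product of single integrals:
Step 1: integral_0^3 x^3 dx = [x^4/4] from 0 to 3
     = 3^4/4 = 20.25
Step 2: integral_0^3 y^2 dy = [y^3/3] from 0 to 3
     = 3^3/3 = 9
Step 3: Double integral = 20.25 * 9 = 182.25
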